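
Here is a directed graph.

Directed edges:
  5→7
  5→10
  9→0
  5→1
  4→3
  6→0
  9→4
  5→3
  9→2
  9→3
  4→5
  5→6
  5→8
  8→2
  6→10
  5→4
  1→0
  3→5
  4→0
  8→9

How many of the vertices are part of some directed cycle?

5

A vertex is on a directed cycle iff it belongs to a strongly connected component of size ≥ 2 (or has a self-loop).
The vertices on cycles are {3, 4, 5, 8, 9} — 5 in total.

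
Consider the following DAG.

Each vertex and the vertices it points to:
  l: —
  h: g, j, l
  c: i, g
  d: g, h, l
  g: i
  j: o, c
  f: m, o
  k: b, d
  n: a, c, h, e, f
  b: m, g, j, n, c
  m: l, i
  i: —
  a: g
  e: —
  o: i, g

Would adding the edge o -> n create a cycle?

Yes

Adding o→n creates a cycle iff n can already reach o.
Path from n: n → f → o.
So n → … → o → n is a cycle.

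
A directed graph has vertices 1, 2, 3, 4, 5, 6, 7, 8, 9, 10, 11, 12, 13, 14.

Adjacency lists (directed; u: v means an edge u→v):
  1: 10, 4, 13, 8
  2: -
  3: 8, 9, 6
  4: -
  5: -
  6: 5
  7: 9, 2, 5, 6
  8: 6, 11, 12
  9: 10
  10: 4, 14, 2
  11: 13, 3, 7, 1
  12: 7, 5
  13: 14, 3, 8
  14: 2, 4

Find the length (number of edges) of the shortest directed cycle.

For each vertex v, BFS finds the shortest path from v back to v.
The shortest such closed walk is 11 → 13 → 8 → 11, length 3.

3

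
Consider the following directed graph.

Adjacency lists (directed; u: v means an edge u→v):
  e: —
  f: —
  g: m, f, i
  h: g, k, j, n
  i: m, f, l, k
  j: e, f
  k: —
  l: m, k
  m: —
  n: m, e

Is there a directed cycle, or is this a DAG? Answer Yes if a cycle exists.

DFS with white/gray/black marking, starting from m:
m gray
m black
e gray
e black
f gray
f black
g gray
  g→m: m black — skip
  g→f: f black — skip
  i gray
    i→m: m black — skip
    i→f: f black — skip
    l gray
      l→m: m black — skip
      k gray
      k black
    l black
    i→k: k black — skip
  i black
g black
h gray
  h→g: g black — skip
  h→k: k black — skip
  j gray
    j→e: e black — skip
    j→f: f black — skip
  j black
  n gray
    n→m: m black — skip
    n→e: e black — skip
  n black
h black
Every edge goes to a white or black vertex — no back edge, so the graph is acyclic.

No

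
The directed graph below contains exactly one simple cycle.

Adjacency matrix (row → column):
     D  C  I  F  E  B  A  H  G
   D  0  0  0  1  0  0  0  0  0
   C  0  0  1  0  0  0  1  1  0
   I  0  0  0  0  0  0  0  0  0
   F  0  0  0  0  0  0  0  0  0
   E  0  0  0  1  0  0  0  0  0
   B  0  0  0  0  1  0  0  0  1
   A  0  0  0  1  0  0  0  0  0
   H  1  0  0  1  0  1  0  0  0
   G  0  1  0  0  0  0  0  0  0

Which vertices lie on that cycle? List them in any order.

DFS with gray/black marking from C:
C gray
  A gray
    F gray
    F black
  A black
  H gray
    H→F: F black — skip
    D gray
      D→F: F black — skip
    D black
    B gray
      G gray
        G→C: C is gray → back edge
Back edge closes the cycle C → H → B → G → C; its vertices are {B, C, G, H}.

B, C, G, H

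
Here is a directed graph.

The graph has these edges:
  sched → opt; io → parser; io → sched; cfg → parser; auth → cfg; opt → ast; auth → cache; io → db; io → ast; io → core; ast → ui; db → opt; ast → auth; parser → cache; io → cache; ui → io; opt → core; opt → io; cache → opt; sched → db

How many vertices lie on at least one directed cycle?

A vertex is on a directed cycle iff it belongs to a strongly connected component of size ≥ 2 (or has a self-loop).
The vertices on cycles are {db, io, ui, ast, cfg, opt, auth, cache, sched, parser} — 10 in total.

10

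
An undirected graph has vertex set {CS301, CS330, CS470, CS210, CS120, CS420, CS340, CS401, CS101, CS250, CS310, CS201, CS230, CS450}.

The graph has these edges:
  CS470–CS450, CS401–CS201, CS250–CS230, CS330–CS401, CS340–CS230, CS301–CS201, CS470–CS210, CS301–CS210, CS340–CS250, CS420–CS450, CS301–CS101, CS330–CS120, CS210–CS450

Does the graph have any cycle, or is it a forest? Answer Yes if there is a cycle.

Yes

DFS, tracking each vertex's parent; an edge to a visited non-parent vertex closes a cycle.
Start from CS101:
visit CS101 (parent –)
  visit CS301 (parent CS101)
    CS301–CS101: parent, skip
    visit CS201 (parent CS301)
      visit CS401 (parent CS201)
        CS401–CS201: parent, skip
        visit CS330 (parent CS401)
          CS330–CS401: parent, skip
          visit CS120 (parent CS330)
            CS120–CS330: parent, skip
      CS201–CS301: parent, skip
    visit CS210 (parent CS301)
      CS210–CS301: parent, skip
      visit CS470 (parent CS210)
        CS470–CS210: parent, skip
        visit CS450 (parent CS470)
          CS450–CS210: CS210 visited and ≠ parent → cycle
Cycle: CS210 – CS470 – CS450 – CS210.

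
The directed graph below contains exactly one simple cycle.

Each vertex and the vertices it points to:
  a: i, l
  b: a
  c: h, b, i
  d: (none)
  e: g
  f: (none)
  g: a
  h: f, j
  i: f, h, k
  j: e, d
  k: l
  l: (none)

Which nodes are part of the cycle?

a, e, g, h, i, j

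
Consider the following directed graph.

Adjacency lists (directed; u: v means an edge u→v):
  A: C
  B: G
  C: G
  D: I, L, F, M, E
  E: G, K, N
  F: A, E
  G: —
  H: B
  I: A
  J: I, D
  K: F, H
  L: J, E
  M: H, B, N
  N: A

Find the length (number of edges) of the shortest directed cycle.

For each vertex v, BFS finds the shortest path from v back to v.
The shortest such closed walk is J → D → L → J, length 3.

3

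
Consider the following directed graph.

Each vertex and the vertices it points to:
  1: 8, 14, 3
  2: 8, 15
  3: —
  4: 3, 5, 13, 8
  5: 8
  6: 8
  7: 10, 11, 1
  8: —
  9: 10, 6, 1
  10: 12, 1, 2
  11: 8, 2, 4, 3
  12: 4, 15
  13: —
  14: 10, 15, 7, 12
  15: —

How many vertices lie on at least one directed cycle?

4

A vertex is on a directed cycle iff it belongs to a strongly connected component of size ≥ 2 (or has a self-loop).
The vertices on cycles are {1, 7, 10, 14} — 4 in total.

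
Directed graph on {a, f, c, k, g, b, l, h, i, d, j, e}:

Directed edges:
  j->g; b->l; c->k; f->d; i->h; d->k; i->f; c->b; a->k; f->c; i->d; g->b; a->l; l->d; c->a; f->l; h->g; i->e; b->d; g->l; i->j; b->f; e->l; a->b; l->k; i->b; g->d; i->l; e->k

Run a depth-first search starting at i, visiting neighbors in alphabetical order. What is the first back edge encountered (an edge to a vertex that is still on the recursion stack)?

DFS from i (visiting neighbors in alphabetical order); mark gray on enter, black on exit:
i gray
  b gray
    d gray
      k gray
      k black
    d black
    f gray
      c gray
        a gray
          a→b: b is gray → back edge
First back edge: a → b.

a→b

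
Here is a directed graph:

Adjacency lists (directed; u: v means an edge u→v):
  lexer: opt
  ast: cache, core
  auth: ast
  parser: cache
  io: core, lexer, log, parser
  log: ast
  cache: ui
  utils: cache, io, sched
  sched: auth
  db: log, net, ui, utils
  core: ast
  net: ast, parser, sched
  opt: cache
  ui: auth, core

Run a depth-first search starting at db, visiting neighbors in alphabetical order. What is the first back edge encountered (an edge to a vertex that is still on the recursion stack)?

DFS from db (visiting neighbors in alphabetical order); mark gray on enter, black on exit:
db gray
  log gray
    ast gray
      cache gray
        ui gray
          auth gray
            auth→ast: ast is gray → back edge
First back edge: auth → ast.

auth→ast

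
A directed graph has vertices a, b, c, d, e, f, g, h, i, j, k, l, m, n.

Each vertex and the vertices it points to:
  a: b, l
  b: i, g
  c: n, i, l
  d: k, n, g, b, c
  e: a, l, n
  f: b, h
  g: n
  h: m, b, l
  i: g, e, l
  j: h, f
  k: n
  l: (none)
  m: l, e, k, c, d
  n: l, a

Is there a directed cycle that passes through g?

Yes

g is on a cycle iff g can reach itself via ≥1 edge.
g → n → a → b → g — yes.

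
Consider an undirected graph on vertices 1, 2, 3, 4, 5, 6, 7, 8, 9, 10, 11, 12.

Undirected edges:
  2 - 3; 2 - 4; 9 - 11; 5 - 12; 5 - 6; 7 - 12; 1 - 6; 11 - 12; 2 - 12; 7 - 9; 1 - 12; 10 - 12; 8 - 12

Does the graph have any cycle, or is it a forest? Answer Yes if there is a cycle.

Yes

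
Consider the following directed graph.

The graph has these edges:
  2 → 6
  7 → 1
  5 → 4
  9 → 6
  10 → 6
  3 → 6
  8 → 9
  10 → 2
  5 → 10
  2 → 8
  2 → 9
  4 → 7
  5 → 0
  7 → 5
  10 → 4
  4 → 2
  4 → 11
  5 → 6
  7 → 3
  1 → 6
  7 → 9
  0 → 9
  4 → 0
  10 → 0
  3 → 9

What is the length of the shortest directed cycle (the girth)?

3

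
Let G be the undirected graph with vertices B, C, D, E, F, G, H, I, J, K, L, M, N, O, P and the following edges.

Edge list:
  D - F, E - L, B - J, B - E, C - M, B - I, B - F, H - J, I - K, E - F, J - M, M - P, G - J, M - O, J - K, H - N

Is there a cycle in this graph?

DFS, tracking each vertex's parent; an edge to a visited non-parent vertex closes a cycle.
Start from N:
visit N (parent –)
  visit H (parent N)
    visit J (parent H)
      visit G (parent J)
        G–J: parent, skip
      visit K (parent J)
        K–J: parent, skip
        visit I (parent K)
          I–K: parent, skip
          visit B (parent I)
            B–J: J visited and ≠ parent → cycle
Cycle: J – K – I – B – J.

Yes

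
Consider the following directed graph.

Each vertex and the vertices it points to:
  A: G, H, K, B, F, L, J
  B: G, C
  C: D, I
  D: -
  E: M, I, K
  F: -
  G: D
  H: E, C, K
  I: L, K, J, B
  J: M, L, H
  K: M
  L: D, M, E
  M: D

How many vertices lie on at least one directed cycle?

7

A vertex is on a directed cycle iff it belongs to a strongly connected component of size ≥ 2 (or has a self-loop).
The vertices on cycles are {B, C, E, H, I, J, L} — 7 in total.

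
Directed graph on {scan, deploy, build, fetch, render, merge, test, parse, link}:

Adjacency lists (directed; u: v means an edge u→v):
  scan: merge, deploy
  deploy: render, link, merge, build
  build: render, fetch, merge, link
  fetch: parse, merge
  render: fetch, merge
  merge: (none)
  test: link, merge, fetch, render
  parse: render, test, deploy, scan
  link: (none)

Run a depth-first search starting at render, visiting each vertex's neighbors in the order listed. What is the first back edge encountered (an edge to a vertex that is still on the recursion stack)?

DFS from render (visiting each vertex's neighbors in the order listed); mark gray on enter, black on exit:
render gray
  fetch gray
    parse gray
      parse→render: render is gray → back edge
First back edge: parse → render.

parse→render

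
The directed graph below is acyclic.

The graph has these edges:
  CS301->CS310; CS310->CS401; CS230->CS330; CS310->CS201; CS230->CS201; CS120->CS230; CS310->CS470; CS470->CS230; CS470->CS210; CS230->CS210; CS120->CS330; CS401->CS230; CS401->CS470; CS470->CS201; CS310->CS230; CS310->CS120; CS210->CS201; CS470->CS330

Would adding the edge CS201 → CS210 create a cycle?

Adding CS201→CS210 creates a cycle iff CS210 can already reach CS201.
Path from CS210: CS210 → CS201.
So CS210 → … → CS201 → CS210 is a cycle.

Yes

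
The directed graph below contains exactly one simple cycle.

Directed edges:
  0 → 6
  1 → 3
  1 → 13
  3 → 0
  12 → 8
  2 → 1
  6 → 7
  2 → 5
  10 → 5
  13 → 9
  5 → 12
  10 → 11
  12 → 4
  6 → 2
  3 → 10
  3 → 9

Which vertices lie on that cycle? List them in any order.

0, 1, 2, 3, 6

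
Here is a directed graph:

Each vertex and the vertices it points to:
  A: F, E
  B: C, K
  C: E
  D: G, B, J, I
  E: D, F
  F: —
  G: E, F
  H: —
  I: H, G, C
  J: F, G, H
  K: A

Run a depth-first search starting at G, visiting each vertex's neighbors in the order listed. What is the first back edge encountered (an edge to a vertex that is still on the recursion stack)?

DFS from G (visiting each vertex's neighbors in the order listed); mark gray on enter, black on exit:
G gray
  E gray
    D gray
      D→G: G is gray → back edge
First back edge: D → G.

D→G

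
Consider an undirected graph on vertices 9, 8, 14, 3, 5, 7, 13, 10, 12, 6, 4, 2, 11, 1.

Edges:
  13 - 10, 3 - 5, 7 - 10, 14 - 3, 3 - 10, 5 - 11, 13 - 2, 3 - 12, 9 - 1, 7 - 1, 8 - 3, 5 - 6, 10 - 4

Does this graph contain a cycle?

No

DFS, tracking each vertex's parent; an edge to a visited non-parent vertex closes a cycle.
Start from 9:
visit 9 (parent –)
  visit 1 (parent 9)
    1–9: parent, skip
    visit 7 (parent 1)
      7–1: parent, skip
      visit 10 (parent 7)
        visit 13 (parent 10)
          visit 2 (parent 13)
            2–13: parent, skip
          13–10: parent, skip
        visit 4 (parent 10)
          4–10: parent, skip
        10–7: parent, skip
        visit 3 (parent 10)
          visit 12 (parent 3)
            12–3: parent, skip
          visit 5 (parent 3)
            visit 11 (parent 5)
              11–5: parent, skip
            visit 6 (parent 5)
              6–5: parent, skip
            5–3: parent, skip
          visit 14 (parent 3)
            14–3: parent, skip
          visit 8 (parent 3)
            8–3: parent, skip
          3–10: parent, skip
No non-parent visited neighbor found — the graph is a forest.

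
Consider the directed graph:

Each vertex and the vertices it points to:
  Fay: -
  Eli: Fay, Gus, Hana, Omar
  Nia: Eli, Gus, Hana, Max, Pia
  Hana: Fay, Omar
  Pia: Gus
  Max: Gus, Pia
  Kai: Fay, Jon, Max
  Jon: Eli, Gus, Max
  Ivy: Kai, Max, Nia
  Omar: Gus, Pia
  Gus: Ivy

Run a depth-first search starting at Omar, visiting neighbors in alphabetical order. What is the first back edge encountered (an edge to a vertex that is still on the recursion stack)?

Eli->Gus

DFS from Omar (visiting neighbors in alphabetical order); mark gray on enter, black on exit:
Omar gray
  Gus gray
    Ivy gray
      Kai gray
        Fay gray
        Fay black
        Jon gray
          Eli gray
            Eli→Fay: Fay black — skip
            Eli→Gus: Gus is gray → back edge
First back edge: Eli → Gus.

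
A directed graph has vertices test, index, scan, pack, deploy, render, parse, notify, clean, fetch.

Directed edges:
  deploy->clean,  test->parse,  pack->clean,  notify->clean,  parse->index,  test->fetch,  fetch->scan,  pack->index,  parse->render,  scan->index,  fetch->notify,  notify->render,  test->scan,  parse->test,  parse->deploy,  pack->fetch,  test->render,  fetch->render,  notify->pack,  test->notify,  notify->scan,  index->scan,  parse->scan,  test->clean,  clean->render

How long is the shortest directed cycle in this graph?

2

For each vertex v, BFS finds the shortest path from v back to v.
The shortest such closed walk is test → parse → test, length 2.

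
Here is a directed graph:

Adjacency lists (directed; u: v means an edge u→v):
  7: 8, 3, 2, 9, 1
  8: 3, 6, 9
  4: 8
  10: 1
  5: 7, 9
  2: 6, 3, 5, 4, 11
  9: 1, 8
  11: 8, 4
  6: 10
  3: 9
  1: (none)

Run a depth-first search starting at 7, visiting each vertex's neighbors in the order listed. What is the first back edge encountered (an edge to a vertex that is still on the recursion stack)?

DFS from 7 (visiting each vertex's neighbors in the order listed); mark gray on enter, black on exit:
7 gray
  8 gray
    3 gray
      9 gray
        1 gray
        1 black
        9→8: 8 is gray → back edge
First back edge: 9 → 8.

9→8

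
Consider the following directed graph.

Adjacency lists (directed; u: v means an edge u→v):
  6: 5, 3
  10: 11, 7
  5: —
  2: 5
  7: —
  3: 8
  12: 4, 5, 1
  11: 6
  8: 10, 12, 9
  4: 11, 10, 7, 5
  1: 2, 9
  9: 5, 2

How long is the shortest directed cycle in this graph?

5

For each vertex v, BFS finds the shortest path from v back to v.
The shortest such closed walk is 8 → 10 → 11 → 6 → 3 → 8, length 5.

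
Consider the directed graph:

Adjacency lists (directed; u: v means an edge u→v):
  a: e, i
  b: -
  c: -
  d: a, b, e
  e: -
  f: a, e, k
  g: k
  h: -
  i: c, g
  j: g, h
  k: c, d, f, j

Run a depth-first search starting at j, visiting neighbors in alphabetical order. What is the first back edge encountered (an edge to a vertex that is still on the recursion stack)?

i->g

DFS from j (visiting neighbors in alphabetical order); mark gray on enter, black on exit:
j gray
  g gray
    k gray
      c gray
      c black
      d gray
        a gray
          e gray
          e black
          i gray
            i→c: c black — skip
            i→g: g is gray → back edge
First back edge: i → g.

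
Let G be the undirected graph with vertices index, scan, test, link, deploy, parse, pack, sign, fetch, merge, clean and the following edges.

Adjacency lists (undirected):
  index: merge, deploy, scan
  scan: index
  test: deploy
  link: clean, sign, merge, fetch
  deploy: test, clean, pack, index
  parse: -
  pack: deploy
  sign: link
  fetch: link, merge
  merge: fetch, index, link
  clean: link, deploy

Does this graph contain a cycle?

Yes

DFS, tracking each vertex's parent; an edge to a visited non-parent vertex closes a cycle.
Start from clean:
visit clean (parent –)
  visit link (parent clean)
    link–clean: parent, skip
    visit sign (parent link)
      sign–link: parent, skip
    visit merge (parent link)
      visit fetch (parent merge)
        fetch–link: link visited and ≠ parent → cycle
Cycle: link – merge – fetch – link.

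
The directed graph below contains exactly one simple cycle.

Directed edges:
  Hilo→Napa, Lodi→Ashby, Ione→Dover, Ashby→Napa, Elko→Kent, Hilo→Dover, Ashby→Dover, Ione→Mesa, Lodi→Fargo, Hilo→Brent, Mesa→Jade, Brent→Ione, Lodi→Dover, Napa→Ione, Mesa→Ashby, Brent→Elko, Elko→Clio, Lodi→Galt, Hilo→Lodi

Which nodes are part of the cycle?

DFS with gray/black marking from Napa:
Napa gray
  Ione gray
    Dover gray
    Dover black
    Mesa gray
      Jade gray
      Jade black
      Ashby gray
        Ashby→Dover: Dover black — skip
        Ashby→Napa: Napa is gray → back edge
Back edge closes the cycle Napa → Ione → Mesa → Ashby → Napa; its vertices are {Ione, Mesa, Napa, Ashby}.

Ione, Mesa, Napa, Ashby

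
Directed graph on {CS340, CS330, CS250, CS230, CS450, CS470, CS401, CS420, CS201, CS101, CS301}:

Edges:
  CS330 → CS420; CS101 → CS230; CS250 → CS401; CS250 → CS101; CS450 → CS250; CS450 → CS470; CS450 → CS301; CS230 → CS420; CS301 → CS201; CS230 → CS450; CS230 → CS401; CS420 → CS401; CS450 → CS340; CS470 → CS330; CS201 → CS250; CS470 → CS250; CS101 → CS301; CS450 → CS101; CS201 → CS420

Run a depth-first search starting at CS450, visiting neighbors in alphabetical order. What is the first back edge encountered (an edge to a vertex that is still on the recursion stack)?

CS230→CS450

DFS from CS450 (visiting neighbors in alphabetical order); mark gray on enter, black on exit:
CS450 gray
  CS101 gray
    CS230 gray
      CS401 gray
      CS401 black
      CS420 gray
        CS420→CS401: CS401 black — skip
      CS420 black
      CS230→CS450: CS450 is gray → back edge
First back edge: CS230 → CS450.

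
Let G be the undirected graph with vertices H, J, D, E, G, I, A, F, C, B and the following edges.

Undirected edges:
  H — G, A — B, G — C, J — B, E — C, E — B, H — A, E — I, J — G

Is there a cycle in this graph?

DFS, tracking each vertex's parent; an edge to a visited non-parent vertex closes a cycle.
Start from H:
visit H (parent –)
  visit G (parent H)
    visit J (parent G)
      visit B (parent J)
        B–J: parent, skip
        visit E (parent B)
          visit I (parent E)
            I–E: parent, skip
          E–B: parent, skip
          visit C (parent E)
            C–G: G visited and ≠ parent → cycle
Cycle: G – J – B – E – C – G.

Yes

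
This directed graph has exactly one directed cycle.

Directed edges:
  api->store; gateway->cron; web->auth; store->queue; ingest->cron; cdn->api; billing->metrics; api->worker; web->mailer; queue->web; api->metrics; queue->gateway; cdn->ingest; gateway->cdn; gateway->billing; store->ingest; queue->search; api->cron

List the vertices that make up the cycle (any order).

api, cdn, queue, store, gateway

DFS with gray/black marking from queue:
queue gray
  gateway gray
    cron gray
    cron black
    billing gray
      metrics gray
      metrics black
    billing black
    cdn gray
      ingest gray
        ingest→cron: cron black — skip
      ingest black
      api gray
        api→cron: cron black — skip
        store gray
          store→queue: queue is gray → back edge
Back edge closes the cycle queue → gateway → cdn → api → store → queue; its vertices are {api, cdn, queue, store, gateway}.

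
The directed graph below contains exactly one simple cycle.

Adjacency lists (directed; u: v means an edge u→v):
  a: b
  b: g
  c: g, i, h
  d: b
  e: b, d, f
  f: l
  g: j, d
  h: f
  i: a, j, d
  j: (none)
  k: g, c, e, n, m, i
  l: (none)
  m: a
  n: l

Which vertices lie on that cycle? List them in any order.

b, d, g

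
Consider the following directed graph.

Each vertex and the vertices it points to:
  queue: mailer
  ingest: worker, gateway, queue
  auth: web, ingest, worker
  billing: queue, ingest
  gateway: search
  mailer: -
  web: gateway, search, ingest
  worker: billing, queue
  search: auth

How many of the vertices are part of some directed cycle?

7

A vertex is on a directed cycle iff it belongs to a strongly connected component of size ≥ 2 (or has a self-loop).
The vertices on cycles are {web, auth, ingest, search, worker, billing, gateway} — 7 in total.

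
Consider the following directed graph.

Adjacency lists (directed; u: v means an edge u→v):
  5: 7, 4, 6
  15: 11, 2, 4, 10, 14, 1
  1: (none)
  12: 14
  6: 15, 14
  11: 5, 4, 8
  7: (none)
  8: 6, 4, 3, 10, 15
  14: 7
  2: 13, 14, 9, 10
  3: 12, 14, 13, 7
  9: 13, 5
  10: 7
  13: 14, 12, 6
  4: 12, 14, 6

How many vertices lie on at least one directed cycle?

10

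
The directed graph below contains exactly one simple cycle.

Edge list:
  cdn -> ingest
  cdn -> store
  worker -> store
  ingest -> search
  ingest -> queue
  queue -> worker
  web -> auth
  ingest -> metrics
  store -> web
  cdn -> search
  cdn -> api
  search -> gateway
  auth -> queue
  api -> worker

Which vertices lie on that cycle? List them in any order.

DFS with gray/black marking from store:
store gray
  web gray
    auth gray
      queue gray
        worker gray
          worker→store: store is gray → back edge
Back edge closes the cycle store → web → auth → queue → worker → store; its vertices are {web, auth, queue, store, worker}.

web, auth, queue, store, worker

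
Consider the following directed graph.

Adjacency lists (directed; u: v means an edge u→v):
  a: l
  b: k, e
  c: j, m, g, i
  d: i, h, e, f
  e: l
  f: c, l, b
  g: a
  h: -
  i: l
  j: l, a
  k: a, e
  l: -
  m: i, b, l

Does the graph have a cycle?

DFS with white/gray/black marking, starting from g:
g gray
  a gray
    l gray
    l black
  a black
g black
b gray
  k gray
    k→a: a black — skip
    e gray
      e→l: l black — skip
    e black
  k black
  b→e: e black — skip
b black
c gray
  j gray
    j→l: l black — skip
    j→a: a black — skip
  j black
  m gray
    i gray
      i→l: l black — skip
    i black
    m→b: b black — skip
    m→l: l black — skip
  m black
  c→g: g black — skip
  c→i: i black — skip
c black
d gray
  d→i: i black — skip
  h gray
  h black
  d→e: e black — skip
  f gray
    f→c: c black — skip
    f→l: l black — skip
    f→b: b black — skip
  f black
d black
Every edge goes to a white or black vertex — no back edge, so the graph is acyclic.

No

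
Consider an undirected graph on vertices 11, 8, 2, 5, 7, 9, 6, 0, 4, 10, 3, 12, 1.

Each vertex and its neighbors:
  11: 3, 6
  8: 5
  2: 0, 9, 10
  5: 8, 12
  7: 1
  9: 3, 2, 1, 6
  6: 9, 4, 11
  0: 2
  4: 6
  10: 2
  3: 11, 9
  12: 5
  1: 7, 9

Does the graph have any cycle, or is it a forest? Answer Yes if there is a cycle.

Yes

DFS, tracking each vertex's parent; an edge to a visited non-parent vertex closes a cycle.
Start from 0:
visit 0 (parent –)
  visit 2 (parent 0)
    2–0: parent, skip
    visit 9 (parent 2)
      visit 3 (parent 9)
        visit 11 (parent 3)
          11–3: parent, skip
          visit 6 (parent 11)
            6–9: 9 visited and ≠ parent → cycle
Cycle: 9 – 3 – 11 – 6 – 9.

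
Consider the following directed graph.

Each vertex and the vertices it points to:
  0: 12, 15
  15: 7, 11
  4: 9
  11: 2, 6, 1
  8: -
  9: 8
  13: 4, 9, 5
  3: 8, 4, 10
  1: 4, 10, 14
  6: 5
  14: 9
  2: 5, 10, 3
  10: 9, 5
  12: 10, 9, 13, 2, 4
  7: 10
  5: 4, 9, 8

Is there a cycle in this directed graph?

No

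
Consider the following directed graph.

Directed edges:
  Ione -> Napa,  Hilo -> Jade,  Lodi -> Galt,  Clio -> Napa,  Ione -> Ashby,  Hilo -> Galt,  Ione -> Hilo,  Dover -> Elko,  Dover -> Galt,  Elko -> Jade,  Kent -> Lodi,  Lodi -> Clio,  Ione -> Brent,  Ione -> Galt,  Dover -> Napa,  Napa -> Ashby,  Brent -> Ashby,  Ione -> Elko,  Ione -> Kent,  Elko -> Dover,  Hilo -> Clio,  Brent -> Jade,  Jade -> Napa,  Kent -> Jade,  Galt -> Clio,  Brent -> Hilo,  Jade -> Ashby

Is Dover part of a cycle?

Dover is on a cycle iff Dover can reach itself via ≥1 edge.
Dover → Elko → Dover — yes.

Yes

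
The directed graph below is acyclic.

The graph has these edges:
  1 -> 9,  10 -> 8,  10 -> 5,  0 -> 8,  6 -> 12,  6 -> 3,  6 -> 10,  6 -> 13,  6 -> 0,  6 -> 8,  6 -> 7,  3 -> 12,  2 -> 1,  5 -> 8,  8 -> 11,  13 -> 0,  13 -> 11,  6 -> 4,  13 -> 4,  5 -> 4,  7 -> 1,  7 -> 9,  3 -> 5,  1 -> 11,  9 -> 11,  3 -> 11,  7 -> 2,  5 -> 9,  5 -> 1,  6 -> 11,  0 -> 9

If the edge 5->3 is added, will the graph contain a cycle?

Yes

Adding 5→3 creates a cycle iff 3 can already reach 5.
Path from 3: 3 → 5.
So 3 → … → 5 → 3 is a cycle.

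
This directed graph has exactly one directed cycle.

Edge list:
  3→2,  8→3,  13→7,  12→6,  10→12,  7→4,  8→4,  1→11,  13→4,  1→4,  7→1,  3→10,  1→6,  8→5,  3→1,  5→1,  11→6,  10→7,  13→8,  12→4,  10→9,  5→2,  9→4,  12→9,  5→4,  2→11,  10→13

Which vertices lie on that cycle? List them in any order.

3, 8, 10, 13

DFS with gray/black marking from 3:
3 gray
  10 gray
    13 gray
      8 gray
        5 gray
          4 gray
          4 black
          1 gray
            11 gray
              6 gray
              6 black
            11 black
            1→4: 4 black — skip
            1→6: 6 black — skip
          1 black
          2 gray
            2→11: 11 black — skip
          2 black
        5 black
        8→4: 4 black — skip
        8→3: 3 is gray → back edge
Back edge closes the cycle 3 → 10 → 13 → 8 → 3; its vertices are {3, 8, 10, 13}.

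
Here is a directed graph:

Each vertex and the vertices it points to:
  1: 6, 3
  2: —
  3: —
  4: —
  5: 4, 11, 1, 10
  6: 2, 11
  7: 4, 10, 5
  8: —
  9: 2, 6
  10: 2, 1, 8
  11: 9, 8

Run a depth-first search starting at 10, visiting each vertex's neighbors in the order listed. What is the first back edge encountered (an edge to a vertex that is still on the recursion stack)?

DFS from 10 (visiting each vertex's neighbors in the order listed); mark gray on enter, black on exit:
10 gray
  2 gray
  2 black
  1 gray
    6 gray
      6→2: 2 black — skip
      11 gray
        9 gray
          9→2: 2 black — skip
          9→6: 6 is gray → back edge
First back edge: 9 → 6.

9→6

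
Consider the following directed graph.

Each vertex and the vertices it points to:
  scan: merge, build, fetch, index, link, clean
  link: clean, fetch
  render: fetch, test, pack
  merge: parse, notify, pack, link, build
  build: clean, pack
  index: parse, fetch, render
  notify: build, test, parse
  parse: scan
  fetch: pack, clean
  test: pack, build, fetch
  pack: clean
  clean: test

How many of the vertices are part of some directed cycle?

A vertex is on a directed cycle iff it belongs to a strongly connected component of size ≥ 2 (or has a self-loop).
The vertices on cycles are {pack, scan, test, build, clean, fetch, index, merge, parse, notify} — 10 in total.

10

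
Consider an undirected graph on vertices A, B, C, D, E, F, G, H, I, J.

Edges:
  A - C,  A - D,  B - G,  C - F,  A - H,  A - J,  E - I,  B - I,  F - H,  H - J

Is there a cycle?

Yes

DFS, tracking each vertex's parent; an edge to a visited non-parent vertex closes a cycle.
Start from E:
visit E (parent –)
  visit I (parent E)
    I–E: parent, skip
    visit B (parent I)
      B–I: parent, skip
      visit G (parent B)
        G–B: parent, skip
visit A (parent –)
  visit H (parent A)
    visit J (parent H)
      J–A: A visited and ≠ parent → cycle
Cycle: A – H – J – A.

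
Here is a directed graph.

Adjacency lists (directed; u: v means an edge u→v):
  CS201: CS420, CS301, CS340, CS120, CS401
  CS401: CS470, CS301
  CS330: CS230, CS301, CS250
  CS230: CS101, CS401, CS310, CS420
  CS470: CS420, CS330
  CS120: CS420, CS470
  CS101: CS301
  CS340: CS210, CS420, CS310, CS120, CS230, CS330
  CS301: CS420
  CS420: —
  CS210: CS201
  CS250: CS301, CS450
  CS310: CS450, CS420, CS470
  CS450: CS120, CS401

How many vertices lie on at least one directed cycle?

11

A vertex is on a directed cycle iff it belongs to a strongly connected component of size ≥ 2 (or has a self-loop).
The vertices on cycles are {CS120, CS201, CS210, CS230, CS250, CS310, CS330, CS340, CS401, CS450, CS470} — 11 in total.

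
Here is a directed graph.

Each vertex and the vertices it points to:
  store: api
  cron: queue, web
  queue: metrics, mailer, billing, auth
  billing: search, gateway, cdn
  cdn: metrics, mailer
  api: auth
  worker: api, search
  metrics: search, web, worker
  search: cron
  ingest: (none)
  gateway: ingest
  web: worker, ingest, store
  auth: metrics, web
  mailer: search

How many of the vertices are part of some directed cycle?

A vertex is on a directed cycle iff it belongs to a strongly connected component of size ≥ 2 (or has a self-loop).
The vertices on cycles are {api, cdn, web, auth, cron, queue, store, mailer, search, worker, billing, metrics} — 12 in total.

12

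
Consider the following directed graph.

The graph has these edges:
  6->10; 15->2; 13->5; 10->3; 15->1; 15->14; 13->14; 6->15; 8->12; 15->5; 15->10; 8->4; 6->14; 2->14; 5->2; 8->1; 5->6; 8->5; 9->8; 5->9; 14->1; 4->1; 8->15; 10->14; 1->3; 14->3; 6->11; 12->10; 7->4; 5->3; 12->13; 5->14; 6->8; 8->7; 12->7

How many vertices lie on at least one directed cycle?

7

A vertex is on a directed cycle iff it belongs to a strongly connected component of size ≥ 2 (or has a self-loop).
The vertices on cycles are {5, 6, 8, 9, 12, 13, 15} — 7 in total.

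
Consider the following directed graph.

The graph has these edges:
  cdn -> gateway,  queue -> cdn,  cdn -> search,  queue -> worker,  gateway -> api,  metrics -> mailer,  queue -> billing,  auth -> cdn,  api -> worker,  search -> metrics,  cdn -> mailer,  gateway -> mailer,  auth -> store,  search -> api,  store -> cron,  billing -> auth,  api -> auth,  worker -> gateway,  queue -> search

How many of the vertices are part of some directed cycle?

6

A vertex is on a directed cycle iff it belongs to a strongly connected component of size ≥ 2 (or has a self-loop).
The vertices on cycles are {api, cdn, auth, search, worker, gateway} — 6 in total.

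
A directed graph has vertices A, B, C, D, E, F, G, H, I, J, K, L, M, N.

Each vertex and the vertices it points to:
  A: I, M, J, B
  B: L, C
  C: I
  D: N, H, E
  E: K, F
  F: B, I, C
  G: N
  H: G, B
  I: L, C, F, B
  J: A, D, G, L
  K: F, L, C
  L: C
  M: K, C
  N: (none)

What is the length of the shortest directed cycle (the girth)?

2

For each vertex v, BFS finds the shortest path from v back to v.
The shortest such closed walk is J → A → J, length 2.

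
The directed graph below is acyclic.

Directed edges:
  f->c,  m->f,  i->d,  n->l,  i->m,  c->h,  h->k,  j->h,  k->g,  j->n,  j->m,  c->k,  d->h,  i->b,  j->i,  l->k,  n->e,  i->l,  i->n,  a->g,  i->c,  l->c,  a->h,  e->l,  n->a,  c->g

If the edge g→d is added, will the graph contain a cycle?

Yes

Adding g→d creates a cycle iff d can already reach g.
Path from d: d → h → k → g.
So d → … → g → d is a cycle.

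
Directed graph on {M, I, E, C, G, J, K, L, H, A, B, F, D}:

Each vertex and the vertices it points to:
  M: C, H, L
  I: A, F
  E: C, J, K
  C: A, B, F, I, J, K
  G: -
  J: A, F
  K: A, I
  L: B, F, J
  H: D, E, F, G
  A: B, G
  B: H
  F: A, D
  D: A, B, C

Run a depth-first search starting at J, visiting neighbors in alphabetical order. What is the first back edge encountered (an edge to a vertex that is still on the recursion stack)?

DFS from J (visiting neighbors in alphabetical order); mark gray on enter, black on exit:
J gray
  A gray
    B gray
      H gray
        D gray
          D→A: A is gray → back edge
First back edge: D → A.

D->A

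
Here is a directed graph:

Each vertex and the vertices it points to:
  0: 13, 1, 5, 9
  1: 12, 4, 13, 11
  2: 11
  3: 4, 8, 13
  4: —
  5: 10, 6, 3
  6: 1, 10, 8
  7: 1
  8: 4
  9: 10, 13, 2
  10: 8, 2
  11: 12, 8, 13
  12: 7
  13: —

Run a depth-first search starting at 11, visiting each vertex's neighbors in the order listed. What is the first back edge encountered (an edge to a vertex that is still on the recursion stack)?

1→12

DFS from 11 (visiting each vertex's neighbors in the order listed); mark gray on enter, black on exit:
11 gray
  12 gray
    7 gray
      1 gray
        1→12: 12 is gray → back edge
First back edge: 1 → 12.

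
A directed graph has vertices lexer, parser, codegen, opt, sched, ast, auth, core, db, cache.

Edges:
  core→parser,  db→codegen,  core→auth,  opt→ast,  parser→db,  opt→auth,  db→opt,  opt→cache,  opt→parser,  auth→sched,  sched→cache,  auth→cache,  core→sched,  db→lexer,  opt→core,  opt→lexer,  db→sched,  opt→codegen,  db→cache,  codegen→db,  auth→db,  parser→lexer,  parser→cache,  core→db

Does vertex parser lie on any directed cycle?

parser is on a cycle iff parser can reach itself via ≥1 edge.
parser → db → opt → parser — yes.

Yes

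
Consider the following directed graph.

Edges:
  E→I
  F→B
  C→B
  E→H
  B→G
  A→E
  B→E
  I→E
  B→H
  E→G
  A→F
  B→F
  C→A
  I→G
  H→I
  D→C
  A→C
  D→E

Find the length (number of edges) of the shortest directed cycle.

2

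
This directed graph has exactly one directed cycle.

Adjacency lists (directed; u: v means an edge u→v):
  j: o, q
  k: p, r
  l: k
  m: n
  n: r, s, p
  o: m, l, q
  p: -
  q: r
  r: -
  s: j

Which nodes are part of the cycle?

j, m, n, o, s

DFS with gray/black marking from s:
s gray
  j gray
    o gray
      m gray
        n gray
          r gray
          r black
          n→s: s is gray → back edge
Back edge closes the cycle s → j → o → m → n → s; its vertices are {j, m, n, o, s}.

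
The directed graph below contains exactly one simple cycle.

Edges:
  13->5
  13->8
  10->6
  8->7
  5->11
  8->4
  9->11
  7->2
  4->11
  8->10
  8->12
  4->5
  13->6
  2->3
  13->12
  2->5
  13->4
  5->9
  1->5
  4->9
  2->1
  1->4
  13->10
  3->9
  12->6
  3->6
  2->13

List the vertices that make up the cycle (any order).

2, 7, 8, 13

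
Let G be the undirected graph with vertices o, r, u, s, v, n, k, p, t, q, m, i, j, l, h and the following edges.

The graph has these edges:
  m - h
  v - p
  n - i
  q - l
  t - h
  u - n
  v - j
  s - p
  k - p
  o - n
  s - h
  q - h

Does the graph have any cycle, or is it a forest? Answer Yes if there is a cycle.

No

DFS, tracking each vertex's parent; an edge to a visited non-parent vertex closes a cycle.
Start from n:
visit n (parent –)
  visit u (parent n)
    u–n: parent, skip
  visit i (parent n)
    i–n: parent, skip
  visit o (parent n)
    o–n: parent, skip
visit r (parent –)
visit s (parent –)
  visit h (parent s)
    visit t (parent h)
      t–h: parent, skip
    visit m (parent h)
      m–h: parent, skip
    visit q (parent h)
      q–h: parent, skip
      visit l (parent q)
        l–q: parent, skip
    h–s: parent, skip
  visit p (parent s)
    p–s: parent, skip
    visit k (parent p)
      k–p: parent, skip
    visit v (parent p)
      visit j (parent v)
        j–v: parent, skip
      v–p: parent, skip
No non-parent visited neighbor found — the graph is a forest.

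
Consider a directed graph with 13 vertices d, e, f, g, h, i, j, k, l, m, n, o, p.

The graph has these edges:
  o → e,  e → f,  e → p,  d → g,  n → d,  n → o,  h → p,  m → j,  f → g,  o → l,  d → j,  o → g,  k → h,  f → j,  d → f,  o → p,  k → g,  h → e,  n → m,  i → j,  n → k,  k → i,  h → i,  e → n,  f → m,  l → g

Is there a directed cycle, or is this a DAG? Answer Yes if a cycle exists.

Yes

DFS with white/gray/black marking, starting from d:
d gray
  g gray
  g black
  j gray
  j black
  f gray
    f→g: g black — skip
    f→j: j black — skip
    m gray
      m→j: j black — skip
    m black
  f black
d black
e gray
  p gray
  p black
  e→f: f black — skip
  n gray
    k gray
      i gray
        i→j: j black — skip
      i black
      k→g: g black — skip
      h gray
        h→p: p black — skip
        h→e: e is gray → back edge
Back edge found, so a cycle exists: e → n → k → h → e.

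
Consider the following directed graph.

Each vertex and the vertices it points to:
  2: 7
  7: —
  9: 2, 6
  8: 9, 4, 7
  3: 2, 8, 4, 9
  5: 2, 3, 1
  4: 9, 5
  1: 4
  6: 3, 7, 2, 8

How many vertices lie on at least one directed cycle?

7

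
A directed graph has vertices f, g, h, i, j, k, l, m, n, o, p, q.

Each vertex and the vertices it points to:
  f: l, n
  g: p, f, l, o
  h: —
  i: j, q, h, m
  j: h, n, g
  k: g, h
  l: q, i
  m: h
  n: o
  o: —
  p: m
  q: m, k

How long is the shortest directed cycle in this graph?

For each vertex v, BFS finds the shortest path from v back to v.
The shortest such closed walk is j → g → l → i → j, length 4.

4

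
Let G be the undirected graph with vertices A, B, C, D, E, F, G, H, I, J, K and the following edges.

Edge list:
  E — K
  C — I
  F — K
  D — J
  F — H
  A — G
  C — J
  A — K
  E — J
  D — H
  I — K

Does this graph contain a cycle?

Yes

DFS, tracking each vertex's parent; an edge to a visited non-parent vertex closes a cycle.
Start from I:
visit I (parent –)
  visit K (parent I)
    visit E (parent K)
      visit J (parent E)
        visit D (parent J)
          D–J: parent, skip
          visit H (parent D)
            H–D: parent, skip
            visit F (parent H)
              F–K: K visited and ≠ parent → cycle
Cycle: K – E – J – D – H – F – K.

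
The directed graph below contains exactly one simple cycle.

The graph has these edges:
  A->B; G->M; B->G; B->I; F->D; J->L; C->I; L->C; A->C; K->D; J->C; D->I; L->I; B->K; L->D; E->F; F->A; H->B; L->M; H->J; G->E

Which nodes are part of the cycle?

A, B, E, F, G

DFS with gray/black marking from B:
B gray
  I gray
  I black
  G gray
    M gray
    M black
    E gray
      F gray
        A gray
          A→B: B is gray → back edge
Back edge closes the cycle B → G → E → F → A → B; its vertices are {A, B, E, F, G}.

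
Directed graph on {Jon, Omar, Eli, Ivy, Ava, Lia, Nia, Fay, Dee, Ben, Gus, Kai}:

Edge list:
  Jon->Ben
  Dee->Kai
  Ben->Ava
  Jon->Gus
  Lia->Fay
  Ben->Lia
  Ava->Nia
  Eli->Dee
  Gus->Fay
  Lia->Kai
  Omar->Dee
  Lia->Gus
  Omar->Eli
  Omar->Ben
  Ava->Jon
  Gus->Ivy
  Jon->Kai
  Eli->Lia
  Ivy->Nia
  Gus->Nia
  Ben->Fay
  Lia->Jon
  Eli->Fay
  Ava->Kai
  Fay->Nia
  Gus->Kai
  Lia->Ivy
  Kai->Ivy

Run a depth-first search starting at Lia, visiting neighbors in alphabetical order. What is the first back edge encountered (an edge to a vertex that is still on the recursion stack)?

DFS from Lia (visiting neighbors in alphabetical order); mark gray on enter, black on exit:
Lia gray
  Fay gray
    Nia gray
    Nia black
  Fay black
  Gus gray
    Gus→Fay: Fay black — skip
    Ivy gray
      Ivy→Nia: Nia black — skip
    Ivy black
    Kai gray
      Kai→Ivy: Ivy black — skip
    Kai black
    Gus→Nia: Nia black — skip
  Gus black
  Lia→Ivy: Ivy black — skip
  Jon gray
    Ben gray
      Ava gray
        Ava→Jon: Jon is gray → back edge
First back edge: Ava → Jon.

Ava->Jon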